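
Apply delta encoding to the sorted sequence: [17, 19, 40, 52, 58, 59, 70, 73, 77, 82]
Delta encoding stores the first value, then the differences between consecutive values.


First value: 17
Deltas:
  19 - 17 = 2
  40 - 19 = 21
  52 - 40 = 12
  58 - 52 = 6
  59 - 58 = 1
  70 - 59 = 11
  73 - 70 = 3
  77 - 73 = 4
  82 - 77 = 5


Delta encoded: [17, 2, 21, 12, 6, 1, 11, 3, 4, 5]


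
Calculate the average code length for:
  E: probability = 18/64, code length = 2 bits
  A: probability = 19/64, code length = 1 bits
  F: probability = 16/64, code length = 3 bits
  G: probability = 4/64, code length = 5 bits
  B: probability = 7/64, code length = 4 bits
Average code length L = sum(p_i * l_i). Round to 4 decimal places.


Weighted contributions p_i * l_i:
  E: (18/64) * 2 = 36/64
  A: (19/64) * 1 = 19/64
  F: (16/64) * 3 = 48/64
  G: (4/64) * 5 = 20/64
  B: (7/64) * 4 = 28/64
Sum = (36 + 19 + 48 + 20 + 28)/64 = 151/64

L = 151/64 = 2.3594 bits/symbol


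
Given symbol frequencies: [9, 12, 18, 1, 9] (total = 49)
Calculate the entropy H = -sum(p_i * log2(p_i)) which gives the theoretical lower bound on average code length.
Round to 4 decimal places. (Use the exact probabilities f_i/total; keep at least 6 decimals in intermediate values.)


Per-symbol terms -p_i * log2(p_i) with p_i = f_i/49:
  p = 9/49 = 0.183673: log2(p) = -2.444785, -p*log2(p) = 0.449042
  p = 12/49 = 0.244898: log2(p) = -2.029747, -p*log2(p) = 0.497081
  p = 18/49 = 0.367347: log2(p) = -1.444785, -p*log2(p) = 0.530737
  p = 1/49 = 0.020408: log2(p) = -5.614710, -p*log2(p) = 0.114586
  p = 9/49 = 0.183673: log2(p) = -2.444785, -p*log2(p) = 0.449042
H = 0.449042 + 0.497081 + 0.530737 + 0.114586 + 0.449042 = 2.040488

H = 2.0405 bits/symbol


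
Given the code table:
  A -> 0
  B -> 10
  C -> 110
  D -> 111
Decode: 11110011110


Decoding:
111 -> D
10 -> B
0 -> A
111 -> D
10 -> B


Result: DBADB


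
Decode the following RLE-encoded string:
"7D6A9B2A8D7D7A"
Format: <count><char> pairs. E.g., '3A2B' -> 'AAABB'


Expanding each <count><char> pair:
  7D -> 'DDDDDDD'
  6A -> 'AAAAAA'
  9B -> 'BBBBBBBBB'
  2A -> 'AA'
  8D -> 'DDDDDDDD'
  7D -> 'DDDDDDD'
  7A -> 'AAAAAAA'

Decoded = DDDDDDDAAAAAABBBBBBBBBAADDDDDDDDDDDDDDDAAAAAAA


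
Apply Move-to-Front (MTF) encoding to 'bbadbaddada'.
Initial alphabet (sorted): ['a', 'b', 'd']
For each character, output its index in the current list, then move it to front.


MTF encoding:
'b': index 1 in ['a', 'b', 'd'] -> ['b', 'a', 'd']
'b': index 0 in ['b', 'a', 'd'] -> ['b', 'a', 'd']
'a': index 1 in ['b', 'a', 'd'] -> ['a', 'b', 'd']
'd': index 2 in ['a', 'b', 'd'] -> ['d', 'a', 'b']
'b': index 2 in ['d', 'a', 'b'] -> ['b', 'd', 'a']
'a': index 2 in ['b', 'd', 'a'] -> ['a', 'b', 'd']
'd': index 2 in ['a', 'b', 'd'] -> ['d', 'a', 'b']
'd': index 0 in ['d', 'a', 'b'] -> ['d', 'a', 'b']
'a': index 1 in ['d', 'a', 'b'] -> ['a', 'd', 'b']
'd': index 1 in ['a', 'd', 'b'] -> ['d', 'a', 'b']
'a': index 1 in ['d', 'a', 'b'] -> ['a', 'd', 'b']


Output: [1, 0, 1, 2, 2, 2, 2, 0, 1, 1, 1]


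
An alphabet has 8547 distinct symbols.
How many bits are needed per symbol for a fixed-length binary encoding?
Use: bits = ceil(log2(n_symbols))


log2(8547) = 13.0612
Bracket: 2^13 = 8192 < 8547 <= 2^14 = 16384
So ceil(log2(8547)) = 14

bits = ceil(log2(8547)) = ceil(13.0612) = 14 bits


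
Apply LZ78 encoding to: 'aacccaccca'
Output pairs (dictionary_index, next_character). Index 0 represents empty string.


LZ78 encoding steps:
Dictionary: {0: ''}
Step 1: w='' (idx 0), next='a' -> output (0, 'a'), add 'a' as idx 1
Step 2: w='a' (idx 1), next='c' -> output (1, 'c'), add 'ac' as idx 2
Step 3: w='' (idx 0), next='c' -> output (0, 'c'), add 'c' as idx 3
Step 4: w='c' (idx 3), next='a' -> output (3, 'a'), add 'ca' as idx 4
Step 5: w='c' (idx 3), next='c' -> output (3, 'c'), add 'cc' as idx 5
Step 6: w='ca' (idx 4), end of input -> output (4, '')


Encoded: [(0, 'a'), (1, 'c'), (0, 'c'), (3, 'a'), (3, 'c'), (4, '')]


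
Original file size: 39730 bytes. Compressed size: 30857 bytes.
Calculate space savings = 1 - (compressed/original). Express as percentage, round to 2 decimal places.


ratio = compressed/original = 30857/39730 = 0.776668
savings = 1 - ratio = 1 - 0.776668 = 0.223332
as a percentage: 0.223332 * 100 = 22.33%

Space savings = 1 - 30857/39730 = 22.33%


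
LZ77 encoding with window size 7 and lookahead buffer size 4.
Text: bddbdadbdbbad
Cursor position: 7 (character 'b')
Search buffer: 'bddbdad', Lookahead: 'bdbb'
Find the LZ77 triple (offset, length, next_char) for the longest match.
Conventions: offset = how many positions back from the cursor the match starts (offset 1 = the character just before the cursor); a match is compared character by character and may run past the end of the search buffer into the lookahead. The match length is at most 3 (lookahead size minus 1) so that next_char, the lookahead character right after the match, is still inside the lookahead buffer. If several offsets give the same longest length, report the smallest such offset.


Try each offset into the search buffer:
  offset=1 (pos 6, char 'd'): match length 0
  offset=2 (pos 5, char 'a'): match length 0
  offset=3 (pos 4, char 'd'): match length 0
  offset=4 (pos 3, char 'b'): match length 2
  offset=5 (pos 2, char 'd'): match length 0
  offset=6 (pos 1, char 'd'): match length 0
  offset=7 (pos 0, char 'b'): match length 2
Longest match has length 2, found at offsets 4, 7; take the smallest, offset 4.
next_char = character at position 7 + 2 = 9 -> 'b'

Best match: offset=4, length=2 (matching 'bd' starting at position 3)
LZ77 triple: (4, 2, 'b')


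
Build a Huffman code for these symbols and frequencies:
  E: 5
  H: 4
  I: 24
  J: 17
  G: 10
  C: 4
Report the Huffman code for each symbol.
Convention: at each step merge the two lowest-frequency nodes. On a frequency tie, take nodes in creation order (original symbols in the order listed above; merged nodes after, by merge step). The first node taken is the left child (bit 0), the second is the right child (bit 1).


Huffman tree construction:
Step 1: Merge H(4) + C(4) = 8
Step 2: Merge E(5) + (H+C)(8) = 13
Step 3: Merge G(10) + (E+(H+C))(13) = 23
Step 4: Merge J(17) + (G+(E+(H+C)))(23) = 40
Step 5: Merge I(24) + (J+(G+(E+(H+C))))(40) = 64
Read each symbol's code off the tree from the root (left child = 0, right child = 1).

Codes:
  E: 1110 (length 4)
  H: 11110 (length 5)
  I: 0 (length 1)
  J: 10 (length 2)
  G: 110 (length 3)
  C: 11111 (length 5)
Average code length: 148/64 = 2.3125 bits/symbol


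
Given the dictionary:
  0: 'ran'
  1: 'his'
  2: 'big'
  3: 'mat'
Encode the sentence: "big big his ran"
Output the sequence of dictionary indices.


Look up each word in the dictionary:
  'big' -> 2
  'big' -> 2
  'his' -> 1
  'ran' -> 0

Encoded: [2, 2, 1, 0]


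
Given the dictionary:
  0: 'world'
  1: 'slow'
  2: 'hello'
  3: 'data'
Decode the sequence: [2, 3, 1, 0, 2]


Look up each index in the dictionary:
  2 -> 'hello'
  3 -> 'data'
  1 -> 'slow'
  0 -> 'world'
  2 -> 'hello'

Decoded: "hello data slow world hello"


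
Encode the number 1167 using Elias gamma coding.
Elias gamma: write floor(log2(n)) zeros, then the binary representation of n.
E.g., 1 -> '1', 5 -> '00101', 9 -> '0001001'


num_bits = floor(log2(1167)) + 1 = 11
leading_zeros = num_bits - 1 = 10
binary(1167) = 10010001111

Elias gamma(1167) = '0000000000' + '10010001111' = 000000000010010001111 (21 bits)


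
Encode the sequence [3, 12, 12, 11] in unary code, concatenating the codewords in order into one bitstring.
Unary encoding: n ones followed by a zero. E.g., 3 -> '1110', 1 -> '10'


Encode each number as n ones followed by a terminating 0:
  3 -> 1110 (4 bits)
  12 -> 1111111111110 (13 bits)
  12 -> 1111111111110 (13 bits)
  11 -> 111111111110 (12 bits)
Total length = 4 + 13 + 13 + 12 = 42 bits.

Unary([3, 12, 12, 11]) = 111011111111111101111111111110111111111110 (42 bits)


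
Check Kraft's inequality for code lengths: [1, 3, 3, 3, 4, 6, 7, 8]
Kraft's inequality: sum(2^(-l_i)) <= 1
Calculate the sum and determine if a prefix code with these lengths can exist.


Sum = 2^(-1) + 2^(-3) + 2^(-3) + 2^(-3) + 2^(-4) + 2^(-6) + 2^(-7) + 2^(-8)
    = 0.5 + 0.125 + 0.125 + 0.125 + 0.0625 + 0.015625 + 0.0078125 + 0.00390625
    = 247/256 = 0.96484375
Since 0.96484375 <= 1, Kraft's inequality IS satisfied.
A prefix code with these lengths CAN exist.

Kraft sum = 0.96484375. Satisfied.


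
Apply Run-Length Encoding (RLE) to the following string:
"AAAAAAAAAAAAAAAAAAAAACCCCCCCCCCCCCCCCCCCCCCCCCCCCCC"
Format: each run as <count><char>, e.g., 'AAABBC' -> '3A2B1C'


Scanning runs left to right:
  i=0: run of 'A' x 21 -> '21A'
  i=21: run of 'C' x 30 -> '30C'

RLE = 21A30C


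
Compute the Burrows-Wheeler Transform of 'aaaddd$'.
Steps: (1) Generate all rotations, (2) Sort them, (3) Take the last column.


Rotations (sorted):
  0: $aaaddd -> last char: d
  1: aaaddd$ -> last char: $
  2: aaddd$a -> last char: a
  3: addd$aa -> last char: a
  4: d$aaadd -> last char: d
  5: dd$aaad -> last char: d
  6: ddd$aaa -> last char: a


BWT = d$aadda


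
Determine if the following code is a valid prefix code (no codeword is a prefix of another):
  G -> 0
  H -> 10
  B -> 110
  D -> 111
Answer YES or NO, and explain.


Checking each pair (does one codeword prefix another?):
  G='0' vs H='10': no prefix
  G='0' vs B='110': no prefix
  G='0' vs D='111': no prefix
  H='10' vs G='0': no prefix
  H='10' vs B='110': no prefix
  H='10' vs D='111': no prefix
  B='110' vs G='0': no prefix
  B='110' vs H='10': no prefix
  B='110' vs D='111': no prefix
  D='111' vs G='0': no prefix
  D='111' vs H='10': no prefix
  D='111' vs B='110': no prefix
No violation found over all pairs.

YES -- this is a valid prefix code. No codeword is a prefix of any other codeword.


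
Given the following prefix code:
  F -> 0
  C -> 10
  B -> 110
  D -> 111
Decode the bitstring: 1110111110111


Decoding step by step:
Bits 111 -> D
Bits 0 -> F
Bits 111 -> D
Bits 110 -> B
Bits 111 -> D


Decoded message: DFDBD


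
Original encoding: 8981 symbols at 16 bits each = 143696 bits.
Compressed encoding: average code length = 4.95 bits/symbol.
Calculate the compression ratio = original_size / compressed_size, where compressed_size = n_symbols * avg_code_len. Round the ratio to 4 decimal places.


original_size = n_symbols * orig_bits = 8981 * 16 = 143696 bits
compressed_size = n_symbols * avg_code_len = 8981 * 4.95 = 44455.95 bits
ratio = original_size / compressed_size = 143696 / 44455.95 = 3.2323

Compression ratio = 3.2323


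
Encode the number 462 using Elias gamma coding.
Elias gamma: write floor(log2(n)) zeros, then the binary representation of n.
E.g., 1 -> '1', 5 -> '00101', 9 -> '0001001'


num_bits = floor(log2(462)) + 1 = 9
leading_zeros = num_bits - 1 = 8
binary(462) = 111001110

Elias gamma(462) = '00000000' + '111001110' = 00000000111001110 (17 bits)


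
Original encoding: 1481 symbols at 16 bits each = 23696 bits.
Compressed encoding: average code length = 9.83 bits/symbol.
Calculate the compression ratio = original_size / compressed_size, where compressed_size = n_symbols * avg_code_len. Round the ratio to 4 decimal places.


original_size = n_symbols * orig_bits = 1481 * 16 = 23696 bits
compressed_size = n_symbols * avg_code_len = 1481 * 9.83 = 14558.23 bits
ratio = original_size / compressed_size = 23696 / 14558.23 = 1.6277

Compression ratio = 1.6277


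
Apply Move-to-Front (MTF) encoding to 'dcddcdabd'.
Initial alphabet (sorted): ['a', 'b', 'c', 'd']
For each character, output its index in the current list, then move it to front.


MTF encoding:
'd': index 3 in ['a', 'b', 'c', 'd'] -> ['d', 'a', 'b', 'c']
'c': index 3 in ['d', 'a', 'b', 'c'] -> ['c', 'd', 'a', 'b']
'd': index 1 in ['c', 'd', 'a', 'b'] -> ['d', 'c', 'a', 'b']
'd': index 0 in ['d', 'c', 'a', 'b'] -> ['d', 'c', 'a', 'b']
'c': index 1 in ['d', 'c', 'a', 'b'] -> ['c', 'd', 'a', 'b']
'd': index 1 in ['c', 'd', 'a', 'b'] -> ['d', 'c', 'a', 'b']
'a': index 2 in ['d', 'c', 'a', 'b'] -> ['a', 'd', 'c', 'b']
'b': index 3 in ['a', 'd', 'c', 'b'] -> ['b', 'a', 'd', 'c']
'd': index 2 in ['b', 'a', 'd', 'c'] -> ['d', 'b', 'a', 'c']


Output: [3, 3, 1, 0, 1, 1, 2, 3, 2]


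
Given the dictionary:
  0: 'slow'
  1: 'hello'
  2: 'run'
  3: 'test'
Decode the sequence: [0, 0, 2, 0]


Look up each index in the dictionary:
  0 -> 'slow'
  0 -> 'slow'
  2 -> 'run'
  0 -> 'slow'

Decoded: "slow slow run slow"


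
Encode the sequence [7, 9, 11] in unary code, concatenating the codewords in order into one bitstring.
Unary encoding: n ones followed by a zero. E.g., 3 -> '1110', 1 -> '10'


Encode each number as n ones followed by a terminating 0:
  7 -> 11111110 (8 bits)
  9 -> 1111111110 (10 bits)
  11 -> 111111111110 (12 bits)
Total length = 8 + 10 + 12 = 30 bits.

Unary([7, 9, 11]) = 111111101111111110111111111110 (30 bits)


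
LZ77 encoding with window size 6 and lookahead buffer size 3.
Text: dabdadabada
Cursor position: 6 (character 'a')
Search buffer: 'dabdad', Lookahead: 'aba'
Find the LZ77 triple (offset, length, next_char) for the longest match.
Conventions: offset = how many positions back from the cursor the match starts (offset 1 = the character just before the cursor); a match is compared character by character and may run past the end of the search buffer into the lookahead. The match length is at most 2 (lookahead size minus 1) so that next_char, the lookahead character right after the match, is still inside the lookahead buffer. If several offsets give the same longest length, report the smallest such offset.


Try each offset into the search buffer:
  offset=1 (pos 5, char 'd'): match length 0
  offset=2 (pos 4, char 'a'): match length 1
  offset=3 (pos 3, char 'd'): match length 0
  offset=4 (pos 2, char 'b'): match length 0
  offset=5 (pos 1, char 'a'): match length 2
  offset=6 (pos 0, char 'd'): match length 0
Longest match has length 2 at offset 5.
next_char = character at position 6 + 2 = 8 -> 'a'

Best match: offset=5, length=2 (matching 'ab' starting at position 1)
LZ77 triple: (5, 2, 'a')


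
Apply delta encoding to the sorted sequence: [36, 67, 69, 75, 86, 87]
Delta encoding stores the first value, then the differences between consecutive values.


First value: 36
Deltas:
  67 - 36 = 31
  69 - 67 = 2
  75 - 69 = 6
  86 - 75 = 11
  87 - 86 = 1


Delta encoded: [36, 31, 2, 6, 11, 1]


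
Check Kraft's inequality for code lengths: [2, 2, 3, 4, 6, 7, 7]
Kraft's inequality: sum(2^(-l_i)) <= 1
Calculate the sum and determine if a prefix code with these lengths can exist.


Sum = 2^(-2) + 2^(-2) + 2^(-3) + 2^(-4) + 2^(-6) + 2^(-7) + 2^(-7)
    = 0.25 + 0.25 + 0.125 + 0.0625 + 0.015625 + 0.0078125 + 0.0078125
    = 92/128 = 0.71875
Since 0.71875 <= 1, Kraft's inequality IS satisfied.
A prefix code with these lengths CAN exist.

Kraft sum = 0.71875. Satisfied.


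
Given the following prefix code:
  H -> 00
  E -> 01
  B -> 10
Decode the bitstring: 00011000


Decoding step by step:
Bits 00 -> H
Bits 01 -> E
Bits 10 -> B
Bits 00 -> H


Decoded message: HEBH


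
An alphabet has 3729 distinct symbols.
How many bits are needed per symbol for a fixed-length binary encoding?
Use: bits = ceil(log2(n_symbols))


log2(3729) = 11.8646
Bracket: 2^11 = 2048 < 3729 <= 2^12 = 4096
So ceil(log2(3729)) = 12

bits = ceil(log2(3729)) = ceil(11.8646) = 12 bits


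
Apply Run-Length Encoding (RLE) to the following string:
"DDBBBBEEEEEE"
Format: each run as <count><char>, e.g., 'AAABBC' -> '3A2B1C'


Scanning runs left to right:
  i=0: run of 'D' x 2 -> '2D'
  i=2: run of 'B' x 4 -> '4B'
  i=6: run of 'E' x 6 -> '6E'

RLE = 2D4B6E


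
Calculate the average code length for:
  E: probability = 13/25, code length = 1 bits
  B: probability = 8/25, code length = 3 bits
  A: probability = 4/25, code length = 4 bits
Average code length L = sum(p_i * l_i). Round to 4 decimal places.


Weighted contributions p_i * l_i:
  E: (13/25) * 1 = 13/25
  B: (8/25) * 3 = 24/25
  A: (4/25) * 4 = 16/25
Sum = (13 + 24 + 16)/25 = 53/25

L = 53/25 = 2.1200 bits/symbol


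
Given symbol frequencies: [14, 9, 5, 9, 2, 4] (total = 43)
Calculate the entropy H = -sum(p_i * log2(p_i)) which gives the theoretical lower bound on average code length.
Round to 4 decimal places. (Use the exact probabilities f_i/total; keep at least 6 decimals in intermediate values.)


Per-symbol terms -p_i * log2(p_i) with p_i = f_i/43:
  p = 14/43 = 0.325581: log2(p) = -1.618910, -p*log2(p) = 0.527087
  p = 9/43 = 0.209302: log2(p) = -2.256340, -p*log2(p) = 0.472257
  p = 5/43 = 0.116279: log2(p) = -3.104337, -p*log2(p) = 0.360969
  p = 9/43 = 0.209302: log2(p) = -2.256340, -p*log2(p) = 0.472257
  p = 2/43 = 0.046512: log2(p) = -4.426265, -p*log2(p) = 0.205873
  p = 4/43 = 0.093023: log2(p) = -3.426265, -p*log2(p) = 0.318722
H = 0.527087 + 0.472257 + 0.360969 + 0.472257 + 0.205873 + 0.318722 = 2.357165

H = 2.3572 bits/symbol


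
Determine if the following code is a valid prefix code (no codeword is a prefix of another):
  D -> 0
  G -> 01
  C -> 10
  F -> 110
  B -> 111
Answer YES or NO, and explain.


Checking each pair (does one codeword prefix another?):
  D='0' vs G='01': prefix -- VIOLATION

NO -- this is NOT a valid prefix code. D (0) is a prefix of G (01).


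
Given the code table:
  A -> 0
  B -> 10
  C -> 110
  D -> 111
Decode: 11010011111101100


Decoding:
110 -> C
10 -> B
0 -> A
111 -> D
111 -> D
0 -> A
110 -> C
0 -> A


Result: CBADDACA


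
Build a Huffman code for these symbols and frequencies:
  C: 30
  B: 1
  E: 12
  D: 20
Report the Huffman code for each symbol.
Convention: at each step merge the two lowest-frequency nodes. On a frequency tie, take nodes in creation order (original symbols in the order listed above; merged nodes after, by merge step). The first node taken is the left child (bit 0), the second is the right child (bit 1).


Huffman tree construction:
Step 1: Merge B(1) + E(12) = 13
Step 2: Merge (B+E)(13) + D(20) = 33
Step 3: Merge C(30) + ((B+E)+D)(33) = 63
Read each symbol's code off the tree from the root (left child = 0, right child = 1).

Codes:
  C: 0 (length 1)
  B: 100 (length 3)
  E: 101 (length 3)
  D: 11 (length 2)
Average code length: 109/63 = 1.7302 bits/symbol


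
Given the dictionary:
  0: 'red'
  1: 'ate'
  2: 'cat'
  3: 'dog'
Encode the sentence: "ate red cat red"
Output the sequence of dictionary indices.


Look up each word in the dictionary:
  'ate' -> 1
  'red' -> 0
  'cat' -> 2
  'red' -> 0

Encoded: [1, 0, 2, 0]


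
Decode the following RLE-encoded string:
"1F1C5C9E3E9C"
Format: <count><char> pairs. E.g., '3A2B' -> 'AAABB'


Expanding each <count><char> pair:
  1F -> 'F'
  1C -> 'C'
  5C -> 'CCCCC'
  9E -> 'EEEEEEEEE'
  3E -> 'EEE'
  9C -> 'CCCCCCCCC'

Decoded = FCCCCCCEEEEEEEEEEEECCCCCCCCC


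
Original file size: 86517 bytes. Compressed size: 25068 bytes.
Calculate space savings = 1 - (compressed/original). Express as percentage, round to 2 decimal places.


ratio = compressed/original = 25068/86517 = 0.289747
savings = 1 - ratio = 1 - 0.289747 = 0.710253
as a percentage: 0.710253 * 100 = 71.03%

Space savings = 1 - 25068/86517 = 71.03%


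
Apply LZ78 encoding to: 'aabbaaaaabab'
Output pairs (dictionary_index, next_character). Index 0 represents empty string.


LZ78 encoding steps:
Dictionary: {0: ''}
Step 1: w='' (idx 0), next='a' -> output (0, 'a'), add 'a' as idx 1
Step 2: w='a' (idx 1), next='b' -> output (1, 'b'), add 'ab' as idx 2
Step 3: w='' (idx 0), next='b' -> output (0, 'b'), add 'b' as idx 3
Step 4: w='a' (idx 1), next='a' -> output (1, 'a'), add 'aa' as idx 4
Step 5: w='aa' (idx 4), next='a' -> output (4, 'a'), add 'aaa' as idx 5
Step 6: w='b' (idx 3), next='a' -> output (3, 'a'), add 'ba' as idx 6
Step 7: w='b' (idx 3), end of input -> output (3, '')


Encoded: [(0, 'a'), (1, 'b'), (0, 'b'), (1, 'a'), (4, 'a'), (3, 'a'), (3, '')]


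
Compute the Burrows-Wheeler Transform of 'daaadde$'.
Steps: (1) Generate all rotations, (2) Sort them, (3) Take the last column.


Rotations (sorted):
  0: $daaadde -> last char: e
  1: aaadde$d -> last char: d
  2: aadde$da -> last char: a
  3: adde$daa -> last char: a
  4: daaadde$ -> last char: $
  5: dde$daaa -> last char: a
  6: de$daaad -> last char: d
  7: e$daaadd -> last char: d


BWT = edaa$add


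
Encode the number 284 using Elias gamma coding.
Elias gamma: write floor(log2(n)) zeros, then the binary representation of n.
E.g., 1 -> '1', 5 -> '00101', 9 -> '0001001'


num_bits = floor(log2(284)) + 1 = 9
leading_zeros = num_bits - 1 = 8
binary(284) = 100011100

Elias gamma(284) = '00000000' + '100011100' = 00000000100011100 (17 bits)


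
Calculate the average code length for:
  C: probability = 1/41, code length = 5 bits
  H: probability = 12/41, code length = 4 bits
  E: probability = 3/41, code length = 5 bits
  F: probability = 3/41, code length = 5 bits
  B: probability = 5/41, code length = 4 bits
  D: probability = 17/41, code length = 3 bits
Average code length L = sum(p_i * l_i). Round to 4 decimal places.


Weighted contributions p_i * l_i:
  C: (1/41) * 5 = 5/41
  H: (12/41) * 4 = 48/41
  E: (3/41) * 5 = 15/41
  F: (3/41) * 5 = 15/41
  B: (5/41) * 4 = 20/41
  D: (17/41) * 3 = 51/41
Sum = (5 + 48 + 15 + 15 + 20 + 51)/41 = 154/41

L = 154/41 = 3.7561 bits/symbol


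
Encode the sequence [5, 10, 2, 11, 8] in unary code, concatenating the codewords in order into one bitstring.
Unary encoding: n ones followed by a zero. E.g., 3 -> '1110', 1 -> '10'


Encode each number as n ones followed by a terminating 0:
  5 -> 111110 (6 bits)
  10 -> 11111111110 (11 bits)
  2 -> 110 (3 bits)
  11 -> 111111111110 (12 bits)
  8 -> 111111110 (9 bits)
Total length = 6 + 11 + 3 + 12 + 9 = 41 bits.

Unary([5, 10, 2, 11, 8]) = 11111011111111110110111111111110111111110 (41 bits)


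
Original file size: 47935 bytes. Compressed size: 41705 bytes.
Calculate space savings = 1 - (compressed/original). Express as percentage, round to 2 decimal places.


ratio = compressed/original = 41705/47935 = 0.870032
savings = 1 - ratio = 1 - 0.870032 = 0.129968
as a percentage: 0.129968 * 100 = 13.0%

Space savings = 1 - 41705/47935 = 13.0%


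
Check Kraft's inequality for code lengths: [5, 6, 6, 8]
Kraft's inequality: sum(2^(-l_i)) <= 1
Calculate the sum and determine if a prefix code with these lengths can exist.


Sum = 2^(-5) + 2^(-6) + 2^(-6) + 2^(-8)
    = 0.03125 + 0.015625 + 0.015625 + 0.00390625
    = 17/256 = 0.06640625
Since 0.06640625 <= 1, Kraft's inequality IS satisfied.
A prefix code with these lengths CAN exist.

Kraft sum = 0.06640625. Satisfied.


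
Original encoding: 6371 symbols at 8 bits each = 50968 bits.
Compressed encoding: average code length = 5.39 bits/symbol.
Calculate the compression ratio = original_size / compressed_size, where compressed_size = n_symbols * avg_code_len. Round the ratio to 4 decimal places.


original_size = n_symbols * orig_bits = 6371 * 8 = 50968 bits
compressed_size = n_symbols * avg_code_len = 6371 * 5.39 = 34339.69 bits
ratio = original_size / compressed_size = 50968 / 34339.69 = 1.4842

Compression ratio = 1.4842


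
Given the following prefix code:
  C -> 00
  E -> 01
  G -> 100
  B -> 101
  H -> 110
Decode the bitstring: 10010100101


Decoding step by step:
Bits 100 -> G
Bits 101 -> B
Bits 00 -> C
Bits 101 -> B


Decoded message: GBCB


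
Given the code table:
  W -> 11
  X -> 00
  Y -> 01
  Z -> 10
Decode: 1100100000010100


Decoding:
11 -> W
00 -> X
10 -> Z
00 -> X
00 -> X
01 -> Y
01 -> Y
00 -> X


Result: WXZXXYYX


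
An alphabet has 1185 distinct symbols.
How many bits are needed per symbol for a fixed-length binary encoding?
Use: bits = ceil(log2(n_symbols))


log2(1185) = 10.2107
Bracket: 2^10 = 1024 < 1185 <= 2^11 = 2048
So ceil(log2(1185)) = 11

bits = ceil(log2(1185)) = ceil(10.2107) = 11 bits


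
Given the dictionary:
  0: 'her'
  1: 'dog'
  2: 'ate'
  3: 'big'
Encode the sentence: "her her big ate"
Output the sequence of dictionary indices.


Look up each word in the dictionary:
  'her' -> 0
  'her' -> 0
  'big' -> 3
  'ate' -> 2

Encoded: [0, 0, 3, 2]


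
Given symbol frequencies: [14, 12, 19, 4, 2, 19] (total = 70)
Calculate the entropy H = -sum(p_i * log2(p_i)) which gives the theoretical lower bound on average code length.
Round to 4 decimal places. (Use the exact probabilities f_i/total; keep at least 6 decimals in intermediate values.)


Per-symbol terms -p_i * log2(p_i) with p_i = f_i/70:
  p = 14/70 = 0.200000: log2(p) = -2.321928, -p*log2(p) = 0.464386
  p = 12/70 = 0.171429: log2(p) = -2.544321, -p*log2(p) = 0.436169
  p = 19/70 = 0.271429: log2(p) = -1.881356, -p*log2(p) = 0.510654
  p = 4/70 = 0.057143: log2(p) = -4.129283, -p*log2(p) = 0.235959
  p = 2/70 = 0.028571: log2(p) = -5.129283, -p*log2(p) = 0.146551
  p = 19/70 = 0.271429: log2(p) = -1.881356, -p*log2(p) = 0.510654
H = 0.464386 + 0.436169 + 0.510654 + 0.235959 + 0.146551 + 0.510654 = 2.304373

H = 2.3044 bits/symbol


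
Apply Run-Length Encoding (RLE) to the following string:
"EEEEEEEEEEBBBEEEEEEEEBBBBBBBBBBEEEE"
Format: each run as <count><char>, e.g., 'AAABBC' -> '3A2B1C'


Scanning runs left to right:
  i=0: run of 'E' x 10 -> '10E'
  i=10: run of 'B' x 3 -> '3B'
  i=13: run of 'E' x 8 -> '8E'
  i=21: run of 'B' x 10 -> '10B'
  i=31: run of 'E' x 4 -> '4E'

RLE = 10E3B8E10B4E


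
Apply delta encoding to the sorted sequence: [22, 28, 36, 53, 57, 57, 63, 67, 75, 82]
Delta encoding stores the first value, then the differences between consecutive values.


First value: 22
Deltas:
  28 - 22 = 6
  36 - 28 = 8
  53 - 36 = 17
  57 - 53 = 4
  57 - 57 = 0
  63 - 57 = 6
  67 - 63 = 4
  75 - 67 = 8
  82 - 75 = 7


Delta encoded: [22, 6, 8, 17, 4, 0, 6, 4, 8, 7]


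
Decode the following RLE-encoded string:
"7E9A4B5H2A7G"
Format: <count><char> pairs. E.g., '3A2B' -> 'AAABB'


Expanding each <count><char> pair:
  7E -> 'EEEEEEE'
  9A -> 'AAAAAAAAA'
  4B -> 'BBBB'
  5H -> 'HHHHH'
  2A -> 'AA'
  7G -> 'GGGGGGG'

Decoded = EEEEEEEAAAAAAAAABBBBHHHHHAAGGGGGGG


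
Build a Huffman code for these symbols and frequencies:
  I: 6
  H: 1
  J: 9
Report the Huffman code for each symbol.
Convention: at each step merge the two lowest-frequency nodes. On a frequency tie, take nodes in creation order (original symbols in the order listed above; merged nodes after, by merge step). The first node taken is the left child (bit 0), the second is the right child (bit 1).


Huffman tree construction:
Step 1: Merge H(1) + I(6) = 7
Step 2: Merge (H+I)(7) + J(9) = 16
Read each symbol's code off the tree from the root (left child = 0, right child = 1).

Codes:
  I: 01 (length 2)
  H: 00 (length 2)
  J: 1 (length 1)
Average code length: 23/16 = 1.4375 bits/symbol


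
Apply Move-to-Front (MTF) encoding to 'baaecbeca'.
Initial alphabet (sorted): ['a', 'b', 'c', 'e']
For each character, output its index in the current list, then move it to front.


MTF encoding:
'b': index 1 in ['a', 'b', 'c', 'e'] -> ['b', 'a', 'c', 'e']
'a': index 1 in ['b', 'a', 'c', 'e'] -> ['a', 'b', 'c', 'e']
'a': index 0 in ['a', 'b', 'c', 'e'] -> ['a', 'b', 'c', 'e']
'e': index 3 in ['a', 'b', 'c', 'e'] -> ['e', 'a', 'b', 'c']
'c': index 3 in ['e', 'a', 'b', 'c'] -> ['c', 'e', 'a', 'b']
'b': index 3 in ['c', 'e', 'a', 'b'] -> ['b', 'c', 'e', 'a']
'e': index 2 in ['b', 'c', 'e', 'a'] -> ['e', 'b', 'c', 'a']
'c': index 2 in ['e', 'b', 'c', 'a'] -> ['c', 'e', 'b', 'a']
'a': index 3 in ['c', 'e', 'b', 'a'] -> ['a', 'c', 'e', 'b']


Output: [1, 1, 0, 3, 3, 3, 2, 2, 3]


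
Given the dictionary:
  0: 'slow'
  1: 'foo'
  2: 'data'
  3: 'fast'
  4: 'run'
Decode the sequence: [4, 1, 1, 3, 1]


Look up each index in the dictionary:
  4 -> 'run'
  1 -> 'foo'
  1 -> 'foo'
  3 -> 'fast'
  1 -> 'foo'

Decoded: "run foo foo fast foo"


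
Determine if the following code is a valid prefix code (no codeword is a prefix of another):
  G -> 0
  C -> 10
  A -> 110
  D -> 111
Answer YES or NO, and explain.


Checking each pair (does one codeword prefix another?):
  G='0' vs C='10': no prefix
  G='0' vs A='110': no prefix
  G='0' vs D='111': no prefix
  C='10' vs G='0': no prefix
  C='10' vs A='110': no prefix
  C='10' vs D='111': no prefix
  A='110' vs G='0': no prefix
  A='110' vs C='10': no prefix
  A='110' vs D='111': no prefix
  D='111' vs G='0': no prefix
  D='111' vs C='10': no prefix
  D='111' vs A='110': no prefix
No violation found over all pairs.

YES -- this is a valid prefix code. No codeword is a prefix of any other codeword.


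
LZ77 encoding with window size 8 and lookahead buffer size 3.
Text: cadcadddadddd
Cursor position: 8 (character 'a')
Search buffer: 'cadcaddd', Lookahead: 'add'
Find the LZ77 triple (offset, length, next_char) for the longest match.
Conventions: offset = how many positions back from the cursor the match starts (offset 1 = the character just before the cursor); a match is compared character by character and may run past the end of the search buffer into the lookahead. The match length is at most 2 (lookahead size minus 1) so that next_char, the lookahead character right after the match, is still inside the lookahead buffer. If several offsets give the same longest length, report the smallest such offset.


Try each offset into the search buffer:
  offset=1 (pos 7, char 'd'): match length 0
  offset=2 (pos 6, char 'd'): match length 0
  offset=3 (pos 5, char 'd'): match length 0
  offset=4 (pos 4, char 'a'): match length 2
  offset=5 (pos 3, char 'c'): match length 0
  offset=6 (pos 2, char 'd'): match length 0
  offset=7 (pos 1, char 'a'): match length 2
  offset=8 (pos 0, char 'c'): match length 0
Longest match has length 2, found at offsets 4, 7; take the smallest, offset 4.
next_char = character at position 8 + 2 = 10 -> 'd'

Best match: offset=4, length=2 (matching 'ad' starting at position 4)
LZ77 triple: (4, 2, 'd')


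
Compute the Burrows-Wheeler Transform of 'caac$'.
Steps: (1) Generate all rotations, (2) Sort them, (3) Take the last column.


Rotations (sorted):
  0: $caac -> last char: c
  1: aac$c -> last char: c
  2: ac$ca -> last char: a
  3: c$caa -> last char: a
  4: caac$ -> last char: $


BWT = ccaa$


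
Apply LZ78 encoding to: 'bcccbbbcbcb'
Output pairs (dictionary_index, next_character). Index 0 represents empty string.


LZ78 encoding steps:
Dictionary: {0: ''}
Step 1: w='' (idx 0), next='b' -> output (0, 'b'), add 'b' as idx 1
Step 2: w='' (idx 0), next='c' -> output (0, 'c'), add 'c' as idx 2
Step 3: w='c' (idx 2), next='c' -> output (2, 'c'), add 'cc' as idx 3
Step 4: w='b' (idx 1), next='b' -> output (1, 'b'), add 'bb' as idx 4
Step 5: w='b' (idx 1), next='c' -> output (1, 'c'), add 'bc' as idx 5
Step 6: w='bc' (idx 5), next='b' -> output (5, 'b'), add 'bcb' as idx 6


Encoded: [(0, 'b'), (0, 'c'), (2, 'c'), (1, 'b'), (1, 'c'), (5, 'b')]


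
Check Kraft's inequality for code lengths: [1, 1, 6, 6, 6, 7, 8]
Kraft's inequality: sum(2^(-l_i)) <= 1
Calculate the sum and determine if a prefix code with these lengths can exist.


Sum = 2^(-1) + 2^(-1) + 2^(-6) + 2^(-6) + 2^(-6) + 2^(-7) + 2^(-8)
    = 0.5 + 0.5 + 0.015625 + 0.015625 + 0.015625 + 0.0078125 + 0.00390625
    = 271/256 = 1.05859375
Since 1.05859375 > 1, Kraft's inequality is NOT satisfied.
A prefix code with these lengths CANNOT exist.

Kraft sum = 1.05859375. Not satisfied.


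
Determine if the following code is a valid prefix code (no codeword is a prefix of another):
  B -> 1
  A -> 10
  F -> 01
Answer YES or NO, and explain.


Checking each pair (does one codeword prefix another?):
  B='1' vs A='10': prefix -- VIOLATION

NO -- this is NOT a valid prefix code. B (1) is a prefix of A (10).


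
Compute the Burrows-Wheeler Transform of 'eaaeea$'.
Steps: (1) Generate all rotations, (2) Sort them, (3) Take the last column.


Rotations (sorted):
  0: $eaaeea -> last char: a
  1: a$eaaee -> last char: e
  2: aaeea$e -> last char: e
  3: aeea$ea -> last char: a
  4: ea$eaae -> last char: e
  5: eaaeea$ -> last char: $
  6: eea$eaa -> last char: a


BWT = aeeae$a


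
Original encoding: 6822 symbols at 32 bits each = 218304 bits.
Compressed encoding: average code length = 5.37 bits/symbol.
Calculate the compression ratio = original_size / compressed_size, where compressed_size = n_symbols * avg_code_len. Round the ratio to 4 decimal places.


original_size = n_symbols * orig_bits = 6822 * 32 = 218304 bits
compressed_size = n_symbols * avg_code_len = 6822 * 5.37 = 36634.14 bits
ratio = original_size / compressed_size = 218304 / 36634.14 = 5.959

Compression ratio = 5.959


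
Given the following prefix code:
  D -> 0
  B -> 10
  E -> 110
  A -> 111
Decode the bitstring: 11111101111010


Decoding step by step:
Bits 111 -> A
Bits 111 -> A
Bits 0 -> D
Bits 111 -> A
Bits 10 -> B
Bits 10 -> B


Decoded message: AADABB


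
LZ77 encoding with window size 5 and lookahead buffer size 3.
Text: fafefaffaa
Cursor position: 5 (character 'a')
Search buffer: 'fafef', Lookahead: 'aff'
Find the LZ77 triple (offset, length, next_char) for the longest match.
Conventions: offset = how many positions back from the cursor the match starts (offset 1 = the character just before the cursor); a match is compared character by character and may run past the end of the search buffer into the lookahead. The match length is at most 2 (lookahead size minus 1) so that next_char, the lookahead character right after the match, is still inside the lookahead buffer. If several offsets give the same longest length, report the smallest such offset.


Try each offset into the search buffer:
  offset=1 (pos 4, char 'f'): match length 0
  offset=2 (pos 3, char 'e'): match length 0
  offset=3 (pos 2, char 'f'): match length 0
  offset=4 (pos 1, char 'a'): match length 2
  offset=5 (pos 0, char 'f'): match length 0
Longest match has length 2 at offset 4.
next_char = character at position 5 + 2 = 7 -> 'f'

Best match: offset=4, length=2 (matching 'af' starting at position 1)
LZ77 triple: (4, 2, 'f')


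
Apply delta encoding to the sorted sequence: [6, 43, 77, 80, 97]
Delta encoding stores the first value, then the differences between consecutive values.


First value: 6
Deltas:
  43 - 6 = 37
  77 - 43 = 34
  80 - 77 = 3
  97 - 80 = 17


Delta encoded: [6, 37, 34, 3, 17]


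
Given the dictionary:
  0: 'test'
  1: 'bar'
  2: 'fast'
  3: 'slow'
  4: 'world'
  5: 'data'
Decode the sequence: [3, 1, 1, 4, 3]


Look up each index in the dictionary:
  3 -> 'slow'
  1 -> 'bar'
  1 -> 'bar'
  4 -> 'world'
  3 -> 'slow'

Decoded: "slow bar bar world slow"


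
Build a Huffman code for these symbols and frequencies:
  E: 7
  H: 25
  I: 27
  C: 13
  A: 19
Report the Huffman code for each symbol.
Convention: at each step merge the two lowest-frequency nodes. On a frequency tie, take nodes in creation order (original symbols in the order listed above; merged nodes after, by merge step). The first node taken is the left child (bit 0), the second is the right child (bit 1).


Huffman tree construction:
Step 1: Merge E(7) + C(13) = 20
Step 2: Merge A(19) + (E+C)(20) = 39
Step 3: Merge H(25) + I(27) = 52
Step 4: Merge (A+(E+C))(39) + (H+I)(52) = 91
Read each symbol's code off the tree from the root (left child = 0, right child = 1).

Codes:
  E: 010 (length 3)
  H: 10 (length 2)
  I: 11 (length 2)
  C: 011 (length 3)
  A: 00 (length 2)
Average code length: 202/91 = 2.2198 bits/symbol


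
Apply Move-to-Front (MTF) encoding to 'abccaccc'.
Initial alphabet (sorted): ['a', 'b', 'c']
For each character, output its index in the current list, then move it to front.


MTF encoding:
'a': index 0 in ['a', 'b', 'c'] -> ['a', 'b', 'c']
'b': index 1 in ['a', 'b', 'c'] -> ['b', 'a', 'c']
'c': index 2 in ['b', 'a', 'c'] -> ['c', 'b', 'a']
'c': index 0 in ['c', 'b', 'a'] -> ['c', 'b', 'a']
'a': index 2 in ['c', 'b', 'a'] -> ['a', 'c', 'b']
'c': index 1 in ['a', 'c', 'b'] -> ['c', 'a', 'b']
'c': index 0 in ['c', 'a', 'b'] -> ['c', 'a', 'b']
'c': index 0 in ['c', 'a', 'b'] -> ['c', 'a', 'b']


Output: [0, 1, 2, 0, 2, 1, 0, 0]


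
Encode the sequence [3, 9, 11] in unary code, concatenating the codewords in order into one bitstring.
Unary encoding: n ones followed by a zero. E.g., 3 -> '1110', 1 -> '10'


Encode each number as n ones followed by a terminating 0:
  3 -> 1110 (4 bits)
  9 -> 1111111110 (10 bits)
  11 -> 111111111110 (12 bits)
Total length = 4 + 10 + 12 = 26 bits.

Unary([3, 9, 11]) = 11101111111110111111111110 (26 bits)


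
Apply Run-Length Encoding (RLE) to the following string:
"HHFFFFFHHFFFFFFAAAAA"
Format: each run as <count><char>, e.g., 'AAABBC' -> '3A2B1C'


Scanning runs left to right:
  i=0: run of 'H' x 2 -> '2H'
  i=2: run of 'F' x 5 -> '5F'
  i=7: run of 'H' x 2 -> '2H'
  i=9: run of 'F' x 6 -> '6F'
  i=15: run of 'A' x 5 -> '5A'

RLE = 2H5F2H6F5A


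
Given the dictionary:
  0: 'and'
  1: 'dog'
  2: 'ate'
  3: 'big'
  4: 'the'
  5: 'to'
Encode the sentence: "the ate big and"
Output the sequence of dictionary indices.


Look up each word in the dictionary:
  'the' -> 4
  'ate' -> 2
  'big' -> 3
  'and' -> 0

Encoded: [4, 2, 3, 0]


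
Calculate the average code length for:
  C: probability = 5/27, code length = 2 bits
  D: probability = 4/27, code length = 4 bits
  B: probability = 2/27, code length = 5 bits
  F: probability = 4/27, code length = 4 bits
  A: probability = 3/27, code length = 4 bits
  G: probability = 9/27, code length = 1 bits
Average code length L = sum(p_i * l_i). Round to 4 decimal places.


Weighted contributions p_i * l_i:
  C: (5/27) * 2 = 10/27
  D: (4/27) * 4 = 16/27
  B: (2/27) * 5 = 10/27
  F: (4/27) * 4 = 16/27
  A: (3/27) * 4 = 12/27
  G: (9/27) * 1 = 9/27
Sum = (10 + 16 + 10 + 16 + 12 + 9)/27 = 73/27

L = 73/27 = 2.7037 bits/symbol


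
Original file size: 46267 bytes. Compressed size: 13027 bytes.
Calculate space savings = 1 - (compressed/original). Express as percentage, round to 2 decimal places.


ratio = compressed/original = 13027/46267 = 0.281561
savings = 1 - ratio = 1 - 0.281561 = 0.718439
as a percentage: 0.718439 * 100 = 71.84%

Space savings = 1 - 13027/46267 = 71.84%


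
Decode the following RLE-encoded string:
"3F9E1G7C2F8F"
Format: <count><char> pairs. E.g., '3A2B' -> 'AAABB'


Expanding each <count><char> pair:
  3F -> 'FFF'
  9E -> 'EEEEEEEEE'
  1G -> 'G'
  7C -> 'CCCCCCC'
  2F -> 'FF'
  8F -> 'FFFFFFFF'

Decoded = FFFEEEEEEEEEGCCCCCCCFFFFFFFFFF


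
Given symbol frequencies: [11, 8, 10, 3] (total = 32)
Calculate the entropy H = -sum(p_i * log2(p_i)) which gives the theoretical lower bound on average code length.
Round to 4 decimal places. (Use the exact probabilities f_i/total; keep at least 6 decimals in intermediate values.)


Per-symbol terms -p_i * log2(p_i) with p_i = f_i/32:
  p = 11/32 = 0.343750: log2(p) = -1.540568, -p*log2(p) = 0.529570
  p = 8/32 = 0.250000: log2(p) = -2.000000, -p*log2(p) = 0.500000
  p = 10/32 = 0.312500: log2(p) = -1.678072, -p*log2(p) = 0.524397
  p = 3/32 = 0.093750: log2(p) = -3.415037, -p*log2(p) = 0.320160
H = 0.529570 + 0.500000 + 0.524397 + 0.320160 = 1.874127

H = 1.8741 bits/symbol


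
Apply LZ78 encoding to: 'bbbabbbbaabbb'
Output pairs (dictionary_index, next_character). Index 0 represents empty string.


LZ78 encoding steps:
Dictionary: {0: ''}
Step 1: w='' (idx 0), next='b' -> output (0, 'b'), add 'b' as idx 1
Step 2: w='b' (idx 1), next='b' -> output (1, 'b'), add 'bb' as idx 2
Step 3: w='' (idx 0), next='a' -> output (0, 'a'), add 'a' as idx 3
Step 4: w='bb' (idx 2), next='b' -> output (2, 'b'), add 'bbb' as idx 4
Step 5: w='b' (idx 1), next='a' -> output (1, 'a'), add 'ba' as idx 5
Step 6: w='a' (idx 3), next='b' -> output (3, 'b'), add 'ab' as idx 6
Step 7: w='bb' (idx 2), end of input -> output (2, '')


Encoded: [(0, 'b'), (1, 'b'), (0, 'a'), (2, 'b'), (1, 'a'), (3, 'b'), (2, '')]


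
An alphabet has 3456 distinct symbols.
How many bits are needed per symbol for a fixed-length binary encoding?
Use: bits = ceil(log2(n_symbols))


log2(3456) = 11.7549
Bracket: 2^11 = 2048 < 3456 <= 2^12 = 4096
So ceil(log2(3456)) = 12

bits = ceil(log2(3456)) = ceil(11.7549) = 12 bits
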